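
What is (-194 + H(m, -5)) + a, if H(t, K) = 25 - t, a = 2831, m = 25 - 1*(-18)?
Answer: 2619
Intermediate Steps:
m = 43 (m = 25 + 18 = 43)
(-194 + H(m, -5)) + a = (-194 + (25 - 1*43)) + 2831 = (-194 + (25 - 43)) + 2831 = (-194 - 18) + 2831 = -212 + 2831 = 2619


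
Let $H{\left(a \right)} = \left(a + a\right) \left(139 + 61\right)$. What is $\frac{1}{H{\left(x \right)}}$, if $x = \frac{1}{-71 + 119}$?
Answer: $\frac{3}{25} \approx 0.12$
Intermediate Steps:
$x = \frac{1}{48} \approx 0.020833$
$H{\left(a \right)} = 400 a$ ($H{\left(a \right)} = 2 a 200 = 400 a$)
$\frac{1}{H{\left(x \right)}} = \frac{1}{400 \cdot \frac{1}{48}} = \frac{1}{\frac{25}{3}} = \frac{3}{25}$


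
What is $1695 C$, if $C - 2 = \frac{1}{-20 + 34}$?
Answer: $\frac{49155}{14} \approx 3511.1$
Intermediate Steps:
$C = \frac{29}{14}$ ($C = 2 + \frac{1}{-20 + 34} = 2 + \frac{1}{14} = \frac{29}{14} \approx 2.0714$)
$1695 C = 1695 \cdot \frac{29}{14} = \frac{49155}{14}$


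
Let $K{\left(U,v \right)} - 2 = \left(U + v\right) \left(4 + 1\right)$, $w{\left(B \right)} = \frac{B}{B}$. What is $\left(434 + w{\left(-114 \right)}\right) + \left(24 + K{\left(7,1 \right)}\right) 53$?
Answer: $3933$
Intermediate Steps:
$w{\left(B \right)} = 1$
$K{\left(U,v \right)} = 2 + 5 U + 5 v$ ($K{\left(U,v \right)} = 2 + \left(U + v\right) \left(4 + 1\right) = 2 + \left(U + v\right) 5 = 2 + \left(5 U + 5 v\right) = 2 + 5 U + 5 v$)
$\left(434 + w{\left(-114 \right)}\right) + \left(24 + K{\left(7,1 \right)}\right) 53 = \left(434 + 1\right) + \left(24 + \left(2 + 5 \cdot 7 + 5 \cdot 1\right)\right) 53 = 435 + \left(24 + \left(2 + 35 + 5\right)\right) 53 = 435 + \left(24 + 42\right) 53 = 435 + 66 \cdot 53 = 435 + 3498 = 3933$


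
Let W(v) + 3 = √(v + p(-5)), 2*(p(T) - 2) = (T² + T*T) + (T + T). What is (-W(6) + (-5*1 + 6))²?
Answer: 44 - 16*√7 ≈ 1.6680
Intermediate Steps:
p(T) = 2 + T + T² (p(T) = 2 + ((T² + T*T) + (T + T))/2 = 2 + ((T² + T²) + 2*T)/2 = 2 + (2*T² + 2*T)/2 = 2 + (2*T + 2*T²)/2 = 2 + (T + T²) = 2 + T + T²)
W(v) = -3 + √(22 + v) (W(v) = -3 + √(v + (2 - 5 + (-5)²)) = -3 + √(v + (2 - 5 + 25)) = -3 + √(v + 22) = -3 + √(22 + v))
(-W(6) + (-5*1 + 6))² = (-(-3 + √(22 + 6)) + (-5*1 + 6))² = (-(-3 + √28) + (-5 + 6))² = (-(-3 + 2*√7) + 1)² = ((3 - 2*√7) + 1)² = (4 - 2*√7)²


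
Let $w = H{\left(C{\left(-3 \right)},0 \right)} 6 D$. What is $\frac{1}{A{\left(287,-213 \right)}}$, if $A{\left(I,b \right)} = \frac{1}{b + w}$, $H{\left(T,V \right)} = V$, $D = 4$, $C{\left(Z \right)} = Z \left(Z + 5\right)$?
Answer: $-213$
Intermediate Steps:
$C{\left(Z \right)} = Z \left(5 + Z\right)$
$w = 0$ ($w = 0 \cdot 6 \cdot 4 = 0 \cdot 4 = 0$)
$A{\left(I,b \right)} = \frac{1}{b}$ ($A{\left(I,b \right)} = \frac{1}{b + 0} = \frac{1}{b}$)
$\frac{1}{A{\left(287,-213 \right)}} = \frac{1}{\frac{1}{-213}} = \frac{1}{- \frac{1}{213}} = -213$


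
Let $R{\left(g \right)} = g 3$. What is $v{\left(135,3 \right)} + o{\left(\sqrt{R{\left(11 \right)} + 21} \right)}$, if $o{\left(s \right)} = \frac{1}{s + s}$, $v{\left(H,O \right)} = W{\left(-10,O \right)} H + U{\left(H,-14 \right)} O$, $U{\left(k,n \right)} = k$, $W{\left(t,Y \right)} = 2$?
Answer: $675 + \frac{\sqrt{6}}{36} \approx 675.07$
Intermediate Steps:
$v{\left(H,O \right)} = 2 H + H O$
$R{\left(g \right)} = 3 g$
$o{\left(s \right)} = \frac{1}{2 s}$
$v{\left(135,3 \right)} + o{\left(\sqrt{R{\left(11 \right)} + 21} \right)} = 135 \left(2 + 3\right) + \frac{1}{2 \sqrt{3 \cdot 11 + 21}} = 135 \cdot 5 + \frac{1}{2 \sqrt{33 + 21}} = 675 + \frac{1}{2 \sqrt{54}} = 675 + \frac{1}{2 \cdot 3 \sqrt{6}} = 675 + \frac{\frac{1}{18} \sqrt{6}}{2} = 675 + \frac{\sqrt{6}}{36}$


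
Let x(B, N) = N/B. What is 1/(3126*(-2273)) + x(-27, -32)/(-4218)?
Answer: -37914437/134867559438 ≈ -0.00028112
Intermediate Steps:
1/(3126*(-2273)) + x(-27, -32)/(-4218) = 1/(3126*(-2273)) - 32/(-27)/(-4218) = (1/3126)*(-1/2273) - 32*(-1/27)*(-1/4218) = -1/7105398 + (32/27)*(-1/4218) = -1/7105398 - 16/56943 = -37914437/134867559438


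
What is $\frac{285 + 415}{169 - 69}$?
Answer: $7$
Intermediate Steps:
$\frac{285 + 415}{169 - 69} = \frac{700}{100} = 700 \cdot \frac{1}{100} = 7$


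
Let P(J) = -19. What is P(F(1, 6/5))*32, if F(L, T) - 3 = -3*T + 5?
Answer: -608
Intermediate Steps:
F(L, T) = 8 - 3*T (F(L, T) = 3 + (-3*T + 5) = 3 + (5 - 3*T) = 8 - 3*T)
P(F(1, 6/5))*32 = -19*32 = -608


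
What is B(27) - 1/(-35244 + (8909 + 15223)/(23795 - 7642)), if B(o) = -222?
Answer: -126378412247/569272200 ≈ -222.00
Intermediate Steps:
B(27) - 1/(-35244 + (8909 + 15223)/(23795 - 7642)) = -222 - 1/(-35244 + (8909 + 15223)/(23795 - 7642)) = -222 - 1/(-35244 + 24132/16153) = -222 - 1/(-569272200/16153) = -222 - 1*(-16153/569272200) = -222 + 16153/569272200 = -126378412247/569272200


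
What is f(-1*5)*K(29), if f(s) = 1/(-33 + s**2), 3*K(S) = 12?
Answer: -1/2 ≈ -0.50000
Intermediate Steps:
K(S) = 4 (K(S) = (1/3)*12 = 4)
f(-1*5)*K(29) = 4/(-33 + (-1*5)**2) = 4/(-33 + (-5)**2) = 4/(-33 + 25) = 4/(-8) = -1/8*4 = -1/2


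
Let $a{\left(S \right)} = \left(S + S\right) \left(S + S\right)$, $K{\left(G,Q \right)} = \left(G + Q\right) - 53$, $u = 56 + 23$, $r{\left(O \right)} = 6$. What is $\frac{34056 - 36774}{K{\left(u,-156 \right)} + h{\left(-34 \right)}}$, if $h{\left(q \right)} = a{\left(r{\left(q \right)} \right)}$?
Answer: $- \frac{1359}{7} \approx -194.14$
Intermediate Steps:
$u = 79$
$K{\left(G,Q \right)} = -53 + G + Q$
$a{\left(S \right)} = 4 S^{2}$ ($a{\left(S \right)} = 2 S 2 S = 4 S^{2}$)
$h{\left(q \right)} = 144$ ($h{\left(q \right)} = 4 \cdot 6^{2} = 4 \cdot 36 = 144$)
$\frac{34056 - 36774}{K{\left(u,-156 \right)} + h{\left(-34 \right)}} = \frac{34056 - 36774}{\left(-53 + 79 - 156\right) + 144} = - \frac{2718}{-130 + 144} = - \frac{2718}{14} = \left(-2718\right) \frac{1}{14} = - \frac{1359}{7}$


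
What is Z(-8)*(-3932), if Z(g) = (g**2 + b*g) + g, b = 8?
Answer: 31456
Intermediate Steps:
Z(g) = g**2 + 9*g (Z(g) = (g**2 + 8*g) + g = g**2 + 9*g)
Z(-8)*(-3932) = -8*(9 - 8)*(-3932) = -8*1*(-3932) = -8*(-3932) = 31456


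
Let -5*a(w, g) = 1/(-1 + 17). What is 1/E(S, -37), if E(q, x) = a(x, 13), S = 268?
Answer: -80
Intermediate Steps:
a(w, g) = -1/80 (a(w, g) = -1/(5*(-1 + 17)) = -⅕/16 = -⅕*1/16 = -1/80)
E(q, x) = -1/80
1/E(S, -37) = 1/(-1/80) = -80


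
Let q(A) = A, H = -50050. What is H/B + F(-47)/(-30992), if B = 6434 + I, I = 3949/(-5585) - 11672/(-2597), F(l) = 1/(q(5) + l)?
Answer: -85902415226085373/11049381343055328 ≈ -7.7744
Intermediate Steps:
F(l) = 1/(5 + l)
I = 54932567/14504245 (I = 3949*(-1/5585) - 11672*(-1/2597) = -3949/5585 + 11672/2597 = 54932567/14504245 ≈ 3.7873)
B = 93375244897/14504245 (B = 6434 + 54932567/14504245 = 93375244897/14504245 ≈ 6437.8)
H/B + F(-47)/(-30992) = -50050/93375244897/14504245 + 1/((5 - 47)*(-30992)) = -50050*14504245/93375244897 - 1/30992/(-42) = -65994314750/8488658627 - 1/42*(-1/30992) = -65994314750/8488658627 + 1/1301664 = -85902415226085373/11049381343055328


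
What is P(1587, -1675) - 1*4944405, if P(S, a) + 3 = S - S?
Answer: -4944408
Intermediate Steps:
P(S, a) = -3 (P(S, a) = -3 + (S - S) = -3 + 0 = -3)
P(1587, -1675) - 1*4944405 = -3 - 1*4944405 = -3 - 4944405 = -4944408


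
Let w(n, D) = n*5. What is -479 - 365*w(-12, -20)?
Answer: 21421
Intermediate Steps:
w(n, D) = 5*n
-479 - 365*w(-12, -20) = -479 - 1825*(-12) = -479 - 365*(-60) = -479 + 21900 = 21421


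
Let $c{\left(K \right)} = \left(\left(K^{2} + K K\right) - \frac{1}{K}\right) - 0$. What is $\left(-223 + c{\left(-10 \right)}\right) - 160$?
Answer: $- \frac{1829}{10} \approx -182.9$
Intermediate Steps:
$c{\left(K \right)} = - \frac{1}{K} + 2 K^{2}$ ($c{\left(K \right)} = \left(\left(K^{2} + K^{2}\right) - \frac{1}{K}\right) + 0 = \left(2 K^{2} - \frac{1}{K}\right) + 0 = \left(- \frac{1}{K} + 2 K^{2}\right) + 0 = - \frac{1}{K} + 2 K^{2}$)
$\left(-223 + c{\left(-10 \right)}\right) - 160 = \left(-223 + \frac{-1 + 2 \left(-10\right)^{3}}{-10}\right) - 160 = \left(-223 - \frac{-1 + 2 \left(-1000\right)}{10}\right) - 160 = \left(-223 - \frac{-1 - 2000}{10}\right) - 160 = \left(-223 - - \frac{2001}{10}\right) - 160 = \left(-223 + \frac{2001}{10}\right) - 160 = - \frac{229}{10} - 160 = - \frac{1829}{10}$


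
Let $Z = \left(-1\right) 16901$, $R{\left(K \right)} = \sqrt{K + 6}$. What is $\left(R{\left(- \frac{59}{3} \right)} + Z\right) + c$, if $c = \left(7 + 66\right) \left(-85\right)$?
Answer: $-23106 + \frac{i \sqrt{123}}{3} \approx -23106.0 + 3.6968 i$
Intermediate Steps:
$R{\left(K \right)} = \sqrt{6 + K}$
$c = -6205$ ($c = 73 \left(-85\right) = -6205$)
$Z = -16901$
$\left(R{\left(- \frac{59}{3} \right)} + Z\right) + c = \left(\sqrt{6 - \frac{59}{3}} - 16901\right) - 6205 = \left(\sqrt{- \frac{41}{3}} - 16901\right) - 6205 = \left(\frac{i \sqrt{123}}{3} - 16901\right) - 6205 = \left(-16901 + \frac{i \sqrt{123}}{3}\right) - 6205 = -23106 + \frac{i \sqrt{123}}{3}$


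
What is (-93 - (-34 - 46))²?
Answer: 169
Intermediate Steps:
(-93 - (-34 - 46))² = (-93 - 1*(-80))² = (-93 + 80)² = (-13)² = 169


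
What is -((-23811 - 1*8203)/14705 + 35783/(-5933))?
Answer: 42125181/5132045 ≈ 8.2083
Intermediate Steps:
-((-23811 - 1*8203)/14705 + 35783/(-5933)) = -((-23811 - 8203)*(1/14705) + 35783*(-1/5933)) = -(-32014*1/14705 - 35783/5933) = -(-32014/14705 - 35783/5933) = -1*(-42125181/5132045) = 42125181/5132045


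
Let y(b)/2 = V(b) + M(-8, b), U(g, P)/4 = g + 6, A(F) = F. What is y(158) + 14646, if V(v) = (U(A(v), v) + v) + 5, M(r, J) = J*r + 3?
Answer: 13762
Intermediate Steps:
U(g, P) = 24 + 4*g (U(g, P) = 4*(g + 6) = 4*(6 + g) = 24 + 4*g)
M(r, J) = 3 + J*r
V(v) = 29 + 5*v (V(v) = ((24 + 4*v) + v) + 5 = (24 + 5*v) + 5 = 29 + 5*v)
y(b) = 64 - 6*b (y(b) = 2*((29 + 5*b) + (3 + b*(-8))) = 2*((29 + 5*b) + (3 - 8*b)) = 2*(32 - 3*b) = 64 - 6*b)
y(158) + 14646 = (64 - 6*158) + 14646 = (64 - 948) + 14646 = -884 + 14646 = 13762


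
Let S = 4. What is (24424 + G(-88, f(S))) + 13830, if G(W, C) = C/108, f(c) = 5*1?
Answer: 4131437/108 ≈ 38254.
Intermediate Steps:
f(c) = 5
G(W, C) = C/108 (G(W, C) = C*(1/108) = C/108)
(24424 + G(-88, f(S))) + 13830 = (24424 + (1/108)*5) + 13830 = (24424 + 5/108) + 13830 = 2637797/108 + 13830 = 4131437/108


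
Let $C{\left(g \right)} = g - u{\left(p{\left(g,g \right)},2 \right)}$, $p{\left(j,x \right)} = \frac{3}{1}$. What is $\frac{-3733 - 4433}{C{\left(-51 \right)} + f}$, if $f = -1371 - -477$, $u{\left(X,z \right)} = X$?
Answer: $\frac{1361}{158} \approx 8.6139$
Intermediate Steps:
$p{\left(j,x \right)} = 3$ ($p{\left(j,x \right)} = 3 \cdot 1 = 3$)
$f = -894$ ($f = -1371 + 477 = -894$)
$C{\left(g \right)} = -3 + g$ ($C{\left(g \right)} = g - 3 = -3 + g$)
$\frac{-3733 - 4433}{C{\left(-51 \right)} + f} = \frac{-3733 - 4433}{\left(-3 - 51\right) - 894} = - \frac{8166}{-54 - 894} = - \frac{8166}{-948} = \left(-8166\right) \left(- \frac{1}{948}\right) = \frac{1361}{158}$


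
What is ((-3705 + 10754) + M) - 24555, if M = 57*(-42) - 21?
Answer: -19921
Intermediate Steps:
M = -2415 (M = -2394 - 21 = -2415)
((-3705 + 10754) + M) - 24555 = ((-3705 + 10754) - 2415) - 24555 = (7049 - 2415) - 24555 = 4634 - 24555 = -19921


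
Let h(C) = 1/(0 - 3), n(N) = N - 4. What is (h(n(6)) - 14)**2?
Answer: 1849/9 ≈ 205.44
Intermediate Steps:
n(N) = -4 + N
h(C) = -1/3 (h(C) = 1/(-3) = -1/3)
(h(n(6)) - 14)**2 = (-1/3 - 14)**2 = (-43/3)**2 = 1849/9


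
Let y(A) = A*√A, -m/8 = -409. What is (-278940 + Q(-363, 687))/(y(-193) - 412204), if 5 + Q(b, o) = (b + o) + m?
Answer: 113499959196/169919326673 - 53142357*I*√193/169919326673 ≈ 0.66796 - 0.0043449*I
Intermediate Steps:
m = 3272 (m = -8*(-409) = 3272)
y(A) = A^(3/2)
Q(b, o) = 3267 + b + o (Q(b, o) = -5 + ((b + o) + 3272) = -5 + (3272 + b + o) = 3267 + b + o)
(-278940 + Q(-363, 687))/(y(-193) - 412204) = (-278940 + (3267 - 363 + 687))/((-193)^(3/2) - 412204) = (-278940 + 3591)/(-193*I*√193 - 412204) = -275349/(-412204 - 193*I*√193)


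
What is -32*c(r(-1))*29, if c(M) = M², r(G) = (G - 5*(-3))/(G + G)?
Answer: -45472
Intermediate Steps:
r(G) = (15 + G)/(2*G) (r(G) = (G + 15)/((2*G)) = (15 + G)*(1/(2*G)) = (15 + G)/(2*G))
-32*c(r(-1))*29 = -32*(15 - 1)²/4*29 = -32*((½)*(-1)*14)²*29 = -32*(-7)²*29 = -32*49*29 = -1568*29 = -45472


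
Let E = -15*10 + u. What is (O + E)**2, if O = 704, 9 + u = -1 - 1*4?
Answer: 291600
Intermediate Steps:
u = -14 (u = -9 + (-1 - 1*4) = -9 + (-1 - 4) = -9 - 5 = -14)
E = -164 (E = -15*10 - 14 = -150 - 14 = -164)
(O + E)**2 = (704 - 164)**2 = 540**2 = 291600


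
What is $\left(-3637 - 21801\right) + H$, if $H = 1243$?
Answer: $-24195$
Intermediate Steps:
$\left(-3637 - 21801\right) + H = \left(-3637 - 21801\right) + 1243 = -25438 + 1243 = -24195$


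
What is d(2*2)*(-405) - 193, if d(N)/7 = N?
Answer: -11533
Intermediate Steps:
d(N) = 7*N
d(2*2)*(-405) - 193 = (7*(2*2))*(-405) - 193 = (7*4)*(-405) - 193 = 28*(-405) - 193 = -11340 - 193 = -11533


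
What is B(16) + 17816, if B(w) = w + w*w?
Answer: 18088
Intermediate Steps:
B(w) = w + w²
B(16) + 17816 = 16*(1 + 16) + 17816 = 16*17 + 17816 = 272 + 17816 = 18088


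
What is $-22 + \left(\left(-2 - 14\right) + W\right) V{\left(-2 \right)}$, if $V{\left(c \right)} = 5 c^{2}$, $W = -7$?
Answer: $-482$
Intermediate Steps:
$-22 + \left(\left(-2 - 14\right) + W\right) V{\left(-2 \right)} = -22 + \left(\left(-2 - 14\right) - 7\right) 5 \left(-2\right)^{2} = -22 + \left(-16 - 7\right) 5 \cdot 4 = -22 - 460 = -482$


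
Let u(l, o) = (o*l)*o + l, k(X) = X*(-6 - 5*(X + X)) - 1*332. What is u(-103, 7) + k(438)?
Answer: -1926550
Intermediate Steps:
k(X) = -332 + X*(-6 - 10*X) (k(X) = X*(-6 - 10*X) - 332 = -332 + X*(-6 - 10*X))
u(l, o) = l + l*o² (u(l, o) = (l*o)*o + l = l*o² + l = l + l*o²)
u(-103, 7) + k(438) = -103*(1 + 7²) + (-332 - 10*438² - 6*438) = -103*(1 + 49) + (-332 - 10*191844 - 2628) = -103*50 + (-332 - 1918440 - 2628) = -5150 - 1921400 = -1926550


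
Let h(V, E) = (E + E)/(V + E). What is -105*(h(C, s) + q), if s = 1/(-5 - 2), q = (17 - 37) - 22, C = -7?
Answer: 22029/5 ≈ 4405.8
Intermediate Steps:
q = -42 (q = -20 - 22 = -42)
s = -⅐ (s = 1/(-7) = -⅐ ≈ -0.14286)
h(V, E) = 2*E/(E + V) (h(V, E) = (2*E)/(E + V) = 2*E/(E + V))
-105*(h(C, s) + q) = -105*(2*(-⅐)/(-⅐ - 7) - 42) = -105*(2*(-⅐)/(-50/7) - 42) = -105*(2*(-⅐)*(-7/50) - 42) = -105*(1/25 - 42) = -105*(-1049/25) = 22029/5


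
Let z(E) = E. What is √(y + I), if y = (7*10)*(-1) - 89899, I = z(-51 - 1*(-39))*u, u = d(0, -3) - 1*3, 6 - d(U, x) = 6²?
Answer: I*√89573 ≈ 299.29*I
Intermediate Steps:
d(U, x) = -30 (d(U, x) = 6 - 1*6² = 6 - 1*36 = 6 - 36 = -30)
u = -33 (u = -30 - 1*3 = -30 - 3 = -33)
I = 396 (I = (-51 - 1*(-39))*(-33) = (-51 + 39)*(-33) = -12*(-33) = 396)
y = -89969 (y = 70*(-1) - 89899 = -70 - 89899 = -89969)
√(y + I) = √(-89969 + 396) = √(-89573) = I*√89573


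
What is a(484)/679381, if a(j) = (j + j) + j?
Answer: 1452/679381 ≈ 0.0021372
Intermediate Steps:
a(j) = 3*j (a(j) = 2*j + j = 3*j)
a(484)/679381 = (3*484)/679381 = 1452*(1/679381) = 1452/679381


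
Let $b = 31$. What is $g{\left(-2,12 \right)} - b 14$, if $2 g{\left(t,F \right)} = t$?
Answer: $-435$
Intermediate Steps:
$g{\left(t,F \right)} = \frac{t}{2}$
$g{\left(-2,12 \right)} - b 14 = \frac{1}{2} \left(-2\right) - 31 \cdot 14 = -1 - 434 = -435$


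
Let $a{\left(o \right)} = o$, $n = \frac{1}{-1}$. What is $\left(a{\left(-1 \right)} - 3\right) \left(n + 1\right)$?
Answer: $0$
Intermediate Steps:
$n = -1$
$\left(a{\left(-1 \right)} - 3\right) \left(n + 1\right) = \left(-1 - 3\right) \left(-1 + 1\right) = \left(-4\right) 0 = 0$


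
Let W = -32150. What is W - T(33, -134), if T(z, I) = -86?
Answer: -32064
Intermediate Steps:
W - T(33, -134) = -32150 - 1*(-86) = -32150 + 86 = -32064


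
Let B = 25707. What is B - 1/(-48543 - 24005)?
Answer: 1864991437/72548 ≈ 25707.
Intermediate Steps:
B - 1/(-48543 - 24005) = 25707 - 1/(-48543 - 24005) = 25707 - 1/(-72548) = 25707 - 1*(-1/72548) = 25707 + 1/72548 = 1864991437/72548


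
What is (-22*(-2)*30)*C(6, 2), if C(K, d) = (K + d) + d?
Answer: 13200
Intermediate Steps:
C(K, d) = K + 2*d
(-22*(-2)*30)*C(6, 2) = (-22*(-2)*30)*(6 + 2*2) = (44*30)*(6 + 4) = 1320*10 = 13200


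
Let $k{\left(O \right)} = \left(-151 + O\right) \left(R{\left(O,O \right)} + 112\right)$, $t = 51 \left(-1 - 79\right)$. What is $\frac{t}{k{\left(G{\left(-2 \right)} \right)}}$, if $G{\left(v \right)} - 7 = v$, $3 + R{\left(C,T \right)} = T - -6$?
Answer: $\frac{17}{73} \approx 0.23288$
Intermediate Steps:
$R{\left(C,T \right)} = 3 + T$ ($R{\left(C,T \right)} = -3 + \left(T - -6\right) = -3 + \left(T + 6\right) = -3 + \left(6 + T\right) = 3 + T$)
$G{\left(v \right)} = 7 + v$
$t = -4080$ ($t = 51 \left(-80\right) = -4080$)
$k{\left(O \right)} = \left(-151 + O\right) \left(115 + O\right)$ ($k{\left(O \right)} = \left(-151 + O\right) \left(\left(3 + O\right) + 112\right) = \left(-151 + O\right) \left(115 + O\right)$)
$\frac{t}{k{\left(G{\left(-2 \right)} \right)}} = - \frac{4080}{-17365 + \left(7 - 2\right)^{2} - 36 \left(7 - 2\right)} = - \frac{4080}{-17365 + 5^{2} - 180} = - \frac{4080}{-17365 + 25 - 180} = - \frac{4080}{-17520} = \left(-4080\right) \left(- \frac{1}{17520}\right) = \frac{17}{73}$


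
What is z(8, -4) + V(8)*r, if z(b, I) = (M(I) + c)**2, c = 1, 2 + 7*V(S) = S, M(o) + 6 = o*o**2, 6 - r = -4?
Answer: 33387/7 ≈ 4769.6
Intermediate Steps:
r = 10 (r = 6 - 1*(-4) = 6 + 4 = 10)
M(o) = -6 + o**3 (M(o) = -6 + o*o**2 = -6 + o**3)
V(S) = -2/7 + S/7
z(b, I) = (-5 + I**3)**2 (z(b, I) = ((-6 + I**3) + 1)**2 = (-5 + I**3)**2)
z(8, -4) + V(8)*r = (-5 + (-4)**3)**2 + (-2/7 + (1/7)*8)*10 = (-5 - 64)**2 + (-2/7 + 8/7)*10 = (-69)**2 + (6/7)*10 = 4761 + 60/7 = 33387/7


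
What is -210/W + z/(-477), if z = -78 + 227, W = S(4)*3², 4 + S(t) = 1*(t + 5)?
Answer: -2375/477 ≈ -4.9790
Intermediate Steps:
S(t) = 1 + t (S(t) = -4 + 1*(t + 5) = -4 + 1*(5 + t) = -4 + (5 + t) = 1 + t)
W = 45 (W = (1 + 4)*3² = 5*9 = 45)
z = 149
-210/W + z/(-477) = -210/45 + 149/(-477) = -210*1/45 + 149*(-1/477) = -14/3 - 149/477 = -2375/477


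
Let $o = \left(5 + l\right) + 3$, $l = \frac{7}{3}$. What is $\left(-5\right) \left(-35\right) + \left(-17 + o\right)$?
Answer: $\frac{505}{3} \approx 168.33$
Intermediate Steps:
$l = \frac{7}{3}$ ($l = 7 \cdot \frac{1}{3} = \frac{7}{3} \approx 2.3333$)
$o = \frac{31}{3}$ ($o = \left(5 + \frac{7}{3}\right) + 3 = \frac{22}{3} + 3 = \frac{31}{3} \approx 10.333$)
$\left(-5\right) \left(-35\right) + \left(-17 + o\right) = \left(-5\right) \left(-35\right) + \left(-17 + \frac{31}{3}\right) = 175 - \frac{20}{3} = \frac{505}{3}$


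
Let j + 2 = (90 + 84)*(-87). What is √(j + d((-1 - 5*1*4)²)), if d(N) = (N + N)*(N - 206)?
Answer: √192130 ≈ 438.33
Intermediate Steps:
d(N) = 2*N*(-206 + N) (d(N) = (2*N)*(-206 + N) = 2*N*(-206 + N))
j = -15140 (j = -2 + (90 + 84)*(-87) = -2 + 174*(-87) = -2 - 15138 = -15140)
√(j + d((-1 - 5*1*4)²)) = √(-15140 + 2*(-1 - 5*1*4)²*(-206 + (-1 - 5*1*4)²)) = √(-15140 + 2*(-1 - 5*4)²*(-206 + (-1 - 5*4)²)) = √(-15140 + 2*(-1 - 20)²*(-206 + (-1 - 20)²)) = √(-15140 + 2*(-21)²*(-206 + (-21)²)) = √(-15140 + 2*441*(-206 + 441)) = √(-15140 + 2*441*235) = √(-15140 + 207270) = √192130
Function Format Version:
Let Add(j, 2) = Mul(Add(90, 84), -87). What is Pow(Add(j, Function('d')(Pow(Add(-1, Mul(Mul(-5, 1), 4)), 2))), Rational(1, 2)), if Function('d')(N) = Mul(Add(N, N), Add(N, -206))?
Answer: Pow(192130, Rational(1, 2)) ≈ 438.33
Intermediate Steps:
Function('d')(N) = Mul(2, N, Add(-206, N)) (Function('d')(N) = Mul(Mul(2, N), Add(-206, N)) = Mul(2, N, Add(-206, N)))
j = -15140 (j = Add(-2, Mul(Add(90, 84), -87)) = Add(-2, Mul(174, -87)) = Add(-2, -15138) = -15140)
Pow(Add(j, Function('d')(Pow(Add(-1, Mul(Mul(-5, 1), 4)), 2))), Rational(1, 2)) = Pow(Add(-15140, Mul(2, Pow(Add(-1, Mul(Mul(-5, 1), 4)), 2), Add(-206, Pow(Add(-1, Mul(Mul(-5, 1), 4)), 2)))), Rational(1, 2)) = Pow(Add(-15140, Mul(2, Pow(Add(-1, Mul(-5, 4)), 2), Add(-206, Pow(Add(-1, Mul(-5, 4)), 2)))), Rational(1, 2)) = Pow(Add(-15140, Mul(2, Pow(Add(-1, -20), 2), Add(-206, Pow(Add(-1, -20), 2)))), Rational(1, 2)) = Pow(Add(-15140, Mul(2, Pow(-21, 2), Add(-206, Pow(-21, 2)))), Rational(1, 2)) = Pow(Add(-15140, Mul(2, 441, Add(-206, 441))), Rational(1, 2)) = Pow(Add(-15140, Mul(2, 441, 235)), Rational(1, 2)) = Pow(Add(-15140, 207270), Rational(1, 2)) = Pow(192130, Rational(1, 2))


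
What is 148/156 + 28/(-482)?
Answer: 8371/9399 ≈ 0.89063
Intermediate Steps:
148/156 + 28/(-482) = 148*(1/156) + 28*(-1/482) = 37/39 - 14/241 = 8371/9399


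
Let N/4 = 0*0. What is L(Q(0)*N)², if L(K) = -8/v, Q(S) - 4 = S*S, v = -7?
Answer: 64/49 ≈ 1.3061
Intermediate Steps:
N = 0 (N = 4*(0*0) = 4*0 = 0)
Q(S) = 4 + S² (Q(S) = 4 + S*S = 4 + S²)
L(K) = 8/7 (L(K) = -8/(-7) = -8*(-⅐) = 8/7)
L(Q(0)*N)² = (8/7)² = 64/49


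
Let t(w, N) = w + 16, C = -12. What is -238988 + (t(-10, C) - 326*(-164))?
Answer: -185518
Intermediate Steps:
t(w, N) = 16 + w
-238988 + (t(-10, C) - 326*(-164)) = -238988 + ((16 - 10) - 326*(-164)) = -238988 + (6 + 53464) = -238988 + 53470 = -185518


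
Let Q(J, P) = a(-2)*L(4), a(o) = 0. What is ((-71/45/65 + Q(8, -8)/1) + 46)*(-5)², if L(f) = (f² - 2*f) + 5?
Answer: 134479/117 ≈ 1149.4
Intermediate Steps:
L(f) = 5 + f² - 2*f
Q(J, P) = 0 (Q(J, P) = 0*(5 + 4² - 2*4) = 0*(5 + 16 - 8) = 0*13 = 0)
((-71/45/65 + Q(8, -8)/1) + 46)*(-5)² = ((-71/45/65 + 0/1) + 46)*(-5)² = ((-71*1/45*(1/65) + 0*1) + 46)*25 = ((-71/45*1/65 + 0) + 46)*25 = ((-71/2925 + 0) + 46)*25 = (-71/2925 + 46)*25 = (134479/2925)*25 = 134479/117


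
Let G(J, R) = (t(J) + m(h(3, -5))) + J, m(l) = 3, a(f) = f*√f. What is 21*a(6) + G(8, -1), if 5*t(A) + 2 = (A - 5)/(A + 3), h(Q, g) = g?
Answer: 586/55 + 126*√6 ≈ 319.29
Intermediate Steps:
a(f) = f^(3/2)
t(A) = -⅖ + (-5 + A)/(5*(3 + A)) (t(A) = -⅖ + ((A - 5)/(A + 3))/5 = -⅖ + ((-5 + A)/(3 + A))/5 = -⅖ + (-5 + A)/(5*(3 + A)))
G(J, R) = 3 + J + (-11 - J)/(5*(3 + J)) (G(J, R) = ((-11 - J)/(5*(3 + J)) + 3) + J = (3 + (-11 - J)/(5*(3 + J))) + J = 3 + J + (-11 - J)/(5*(3 + J)))
21*a(6) + G(8, -1) = 21*6^(3/2) + (-11 - 1*8 + 5*(3 + 8)²)/(5*(3 + 8)) = 21*(6*√6) + (⅕)*(-11 - 8 + 5*11²)/11 = 126*√6 + (⅕)*(1/11)*(-11 - 8 + 5*121) = 126*√6 + (⅕)*(1/11)*(-11 - 8 + 605) = 126*√6 + (⅕)*(1/11)*586 = 126*√6 + 586/55 = 586/55 + 126*√6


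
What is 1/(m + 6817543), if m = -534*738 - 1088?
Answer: 1/6422363 ≈ 1.5571e-7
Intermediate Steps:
m = -395180 (m = -394092 - 1088 = -395180)
1/(m + 6817543) = 1/(-395180 + 6817543) = 1/6422363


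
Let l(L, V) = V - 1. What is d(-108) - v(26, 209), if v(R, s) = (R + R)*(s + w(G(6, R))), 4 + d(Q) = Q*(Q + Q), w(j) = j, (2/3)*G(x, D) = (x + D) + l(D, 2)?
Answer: 9882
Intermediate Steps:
l(L, V) = -1 + V
G(x, D) = 3/2 + 3*D/2 + 3*x/2 (G(x, D) = 3*((x + D) + (-1 + 2))/2 = 3*((D + x) + 1)/2 = 3*(1 + D + x)/2 = 3/2 + 3*D/2 + 3*x/2)
d(Q) = -4 + 2*Q² (d(Q) = -4 + Q*(Q + Q) = -4 + Q*(2*Q) = -4 + 2*Q²)
v(R, s) = 2*R*(21/2 + s + 3*R/2) (v(R, s) = (R + R)*(s + (3/2 + 3*R/2 + (3/2)*6)) = (2*R)*(s + (3/2 + 3*R/2 + 9)) = (2*R)*(s + (21/2 + 3*R/2)) = (2*R)*(21/2 + s + 3*R/2) = 2*R*(21/2 + s + 3*R/2))
d(-108) - v(26, 209) = (-4 + 2*(-108)²) - 26*(21 + 2*209 + 3*26) = (-4 + 2*11664) - 26*(21 + 418 + 78) = (-4 + 23328) - 26*517 = 23324 - 1*13442 = 23324 - 13442 = 9882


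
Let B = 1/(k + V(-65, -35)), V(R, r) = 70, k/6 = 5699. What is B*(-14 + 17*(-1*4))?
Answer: -41/17132 ≈ -0.0023932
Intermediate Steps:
k = 34194 (k = 6*5699 = 34194)
B = 1/34264 (B = 1/(34194 + 70) = 1/34264 ≈ 2.9185e-5)
B*(-14 + 17*(-1*4)) = (-14 + 17*(-1*4))/34264 = (-14 + 17*(-4))/34264 = (-14 - 68)/34264 = (1/34264)*(-82) = -41/17132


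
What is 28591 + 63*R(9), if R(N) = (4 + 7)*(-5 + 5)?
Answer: 28591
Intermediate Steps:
R(N) = 0 (R(N) = 11*0 = 0)
28591 + 63*R(9) = 28591 + 63*0 = 28591 + 0 = 28591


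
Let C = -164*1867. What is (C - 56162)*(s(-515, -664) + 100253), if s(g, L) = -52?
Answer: -36307832350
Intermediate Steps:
C = -306188
(C - 56162)*(s(-515, -664) + 100253) = (-306188 - 56162)*(-52 + 100253) = -362350*100201 = -36307832350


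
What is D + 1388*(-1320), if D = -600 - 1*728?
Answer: -1833488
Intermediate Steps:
D = -1328 (D = -600 - 728 = -1328)
D + 1388*(-1320) = -1328 + 1388*(-1320) = -1328 - 1832160 = -1833488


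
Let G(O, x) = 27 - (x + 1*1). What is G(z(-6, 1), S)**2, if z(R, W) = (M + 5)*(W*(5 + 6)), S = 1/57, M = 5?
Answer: 2193361/3249 ≈ 675.09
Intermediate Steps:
S = 1/57 ≈ 0.017544
z(R, W) = 110*W (z(R, W) = (5 + 5)*(W*(5 + 6)) = 10*(W*11) = 10*(11*W) = 110*W)
G(O, x) = 26 - x (G(O, x) = 27 - (x + 1) = 27 - (1 + x) = 27 + (-1 - x) = 26 - x)
G(z(-6, 1), S)**2 = (26 - 1*1/57)**2 = (26 - 1/57)**2 = (1481/57)**2 = 2193361/3249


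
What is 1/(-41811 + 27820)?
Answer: -1/13991 ≈ -7.1474e-5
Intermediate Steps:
1/(-41811 + 27820) = 1/(-13991) = -1/13991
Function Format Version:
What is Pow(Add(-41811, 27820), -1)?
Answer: Rational(-1, 13991) ≈ -7.1474e-5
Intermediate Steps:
Pow(Add(-41811, 27820), -1) = Pow(-13991, -1) = Rational(-1, 13991)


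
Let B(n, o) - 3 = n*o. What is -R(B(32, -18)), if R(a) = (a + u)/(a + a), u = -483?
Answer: -176/191 ≈ -0.92147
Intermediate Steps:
B(n, o) = 3 + n*o
R(a) = (-483 + a)/(2*a) (R(a) = (a - 483)/(a + a) = (-483 + a)/((2*a)) = (-483 + a)*(1/(2*a)) = (-483 + a)/(2*a))
-R(B(32, -18)) = -(-483 + (3 + 32*(-18)))/(2*(3 + 32*(-18))) = -(-483 + (3 - 576))/(2*(3 - 576)) = -(-483 - 573)/(2*(-573)) = -(-1)*(-1056)/(2*573) = -1*176/191 = -176/191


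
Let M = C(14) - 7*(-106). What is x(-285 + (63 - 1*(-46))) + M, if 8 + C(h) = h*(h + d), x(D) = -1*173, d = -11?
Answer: 603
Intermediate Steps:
x(D) = -173
C(h) = -8 + h*(-11 + h) (C(h) = -8 + h*(h - 11) = -8 + h*(-11 + h))
M = 776 (M = (-8 + 14² - 11*14) - 7*(-106) = (-8 + 196 - 154) + 742 = 34 + 742 = 776)
x(-285 + (63 - 1*(-46))) + M = -173 + 776 = 603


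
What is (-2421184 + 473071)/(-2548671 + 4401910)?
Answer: -1948113/1853239 ≈ -1.0512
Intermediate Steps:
(-2421184 + 473071)/(-2548671 + 4401910) = -1948113/1853239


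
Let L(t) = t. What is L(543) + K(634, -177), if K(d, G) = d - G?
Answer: 1354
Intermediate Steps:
L(543) + K(634, -177) = 543 + (634 - 1*(-177)) = 543 + (634 + 177) = 543 + 811 = 1354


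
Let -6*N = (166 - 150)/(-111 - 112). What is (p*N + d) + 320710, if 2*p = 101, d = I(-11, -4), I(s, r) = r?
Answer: 214552718/669 ≈ 3.2071e+5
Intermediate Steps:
d = -4
p = 101/2 (p = (½)*101 = 101/2 ≈ 50.500)
N = 8/669 (N = -(166 - 150)/(6*(-111 - 112)) = -8/(3*(-223)) = -8*(-1)/(3*223) = -⅙*(-16/223) = 8/669 ≈ 0.011958)
(p*N + d) + 320710 = ((101/2)*(8/669) - 4) + 320710 = (404/669 - 4) + 320710 = -2272/669 + 320710 = 214552718/669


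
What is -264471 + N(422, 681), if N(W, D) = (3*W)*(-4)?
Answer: -269535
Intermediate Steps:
N(W, D) = -12*W
-264471 + N(422, 681) = -264471 - 12*422 = -264471 - 5064 = -269535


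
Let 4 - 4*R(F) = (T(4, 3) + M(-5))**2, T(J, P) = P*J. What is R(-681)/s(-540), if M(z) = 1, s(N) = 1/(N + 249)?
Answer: 48015/4 ≈ 12004.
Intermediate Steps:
s(N) = 1/(249 + N)
T(J, P) = J*P
R(F) = -165/4 (R(F) = 1 - (4*3 + 1)**2/4 = 1 - (12 + 1)**2/4 = 1 - 1/4*13**2 = 1 - 1/4*169 = 1 - 169/4 = -165/4)
R(-681)/s(-540) = -165/(4*(1/(249 - 540))) = -165/(4*(1/(-291))) = -165/(4*(-1/291)) = -165/4*(-291) = 48015/4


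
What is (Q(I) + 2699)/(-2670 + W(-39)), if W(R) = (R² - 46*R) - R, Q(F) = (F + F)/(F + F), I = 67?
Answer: 75/19 ≈ 3.9474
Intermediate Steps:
Q(F) = 1 (Q(F) = (2*F)/((2*F)) = (2*F)*(1/(2*F)) = 1)
W(R) = R² - 47*R
(Q(I) + 2699)/(-2670 + W(-39)) = (1 + 2699)/(-2670 - 39*(-47 - 39)) = 2700/(-2670 - 39*(-86)) = 2700/(-2670 + 3354) = 2700/684 = 2700*(1/684) = 75/19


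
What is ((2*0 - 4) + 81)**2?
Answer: 5929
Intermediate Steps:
((2*0 - 4) + 81)**2 = ((0 - 4) + 81)**2 = (-4 + 81)**2 = 77**2 = 5929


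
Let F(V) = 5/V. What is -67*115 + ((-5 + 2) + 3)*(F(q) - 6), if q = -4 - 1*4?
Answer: -7705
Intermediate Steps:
q = -8 (q = -4 - 4 = -8)
-67*115 + ((-5 + 2) + 3)*(F(q) - 6) = -67*115 + ((-5 + 2) + 3)*(5/(-8) - 6) = -7705 + (-3 + 3)*(5*(-⅛) - 6) = -7705 + 0*(-5/8 - 6) = -7705 + 0*(-53/8) = -7705 + 0 = -7705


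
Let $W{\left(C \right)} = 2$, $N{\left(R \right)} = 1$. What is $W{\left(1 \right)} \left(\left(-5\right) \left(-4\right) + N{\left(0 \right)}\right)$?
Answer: $42$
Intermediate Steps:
$W{\left(1 \right)} \left(\left(-5\right) \left(-4\right) + N{\left(0 \right)}\right) = 2 \left(\left(-5\right) \left(-4\right) + 1\right) = 2 \left(20 + 1\right) = 2 \cdot 21 = 42$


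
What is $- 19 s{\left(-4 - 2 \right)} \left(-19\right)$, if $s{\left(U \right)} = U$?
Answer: $-2166$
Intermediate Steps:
$- 19 s{\left(-4 - 2 \right)} \left(-19\right) = - 19 \left(-4 - 2\right) \left(-19\right) = \left(-19\right) \left(-6\right) \left(-19\right) = 114 \left(-19\right) = -2166$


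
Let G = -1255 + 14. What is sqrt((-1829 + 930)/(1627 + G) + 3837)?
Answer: sqrt(571350638)/386 ≈ 61.925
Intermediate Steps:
G = -1241
sqrt((-1829 + 930)/(1627 + G) + 3837) = sqrt((-1829 + 930)/(1627 - 1241) + 3837) = sqrt(-899/386 + 3837) = sqrt(1480183/386) = sqrt(571350638)/386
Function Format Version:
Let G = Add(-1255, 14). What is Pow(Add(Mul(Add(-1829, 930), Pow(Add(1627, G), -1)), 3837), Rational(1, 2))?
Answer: Mul(Rational(1, 386), Pow(571350638, Rational(1, 2))) ≈ 61.925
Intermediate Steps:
G = -1241
Pow(Add(Mul(Add(-1829, 930), Pow(Add(1627, G), -1)), 3837), Rational(1, 2)) = Pow(Add(Mul(Add(-1829, 930), Pow(Add(1627, -1241), -1)), 3837), Rational(1, 2)) = Pow(Add(Mul(-899, Pow(386, -1)), 3837), Rational(1, 2)) = Pow(Add(Mul(-899, Rational(1, 386)), 3837), Rational(1, 2)) = Pow(Add(Rational(-899, 386), 3837), Rational(1, 2)) = Pow(Rational(1480183, 386), Rational(1, 2)) = Mul(Rational(1, 386), Pow(571350638, Rational(1, 2)))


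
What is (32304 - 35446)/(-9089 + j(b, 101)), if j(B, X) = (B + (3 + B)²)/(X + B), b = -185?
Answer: 263928/796415 ≈ 0.33140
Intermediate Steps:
j(B, X) = (B + (3 + B)²)/(B + X)
(32304 - 35446)/(-9089 + j(b, 101)) = (32304 - 35446)/(-9089 + (-185 + (3 - 185)²)/(-185 + 101)) = -3142/(-9089 + (-185 + (-182)²)/(-84)) = -3142/(-9089 - (-185 + 33124)/84) = -3142/(-9089 - 1/84*32939) = -3142/(-9089 - 32939/84) = -3142/(-796415/84) = -3142*(-84/796415) = 263928/796415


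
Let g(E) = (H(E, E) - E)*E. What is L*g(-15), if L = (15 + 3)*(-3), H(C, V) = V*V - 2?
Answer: 192780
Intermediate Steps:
H(C, V) = -2 + V**2 (H(C, V) = V**2 - 2 = -2 + V**2)
L = -54 (L = 18*(-3) = -54)
g(E) = E*(-2 + E**2 - E) (g(E) = ((-2 + E**2) - E)*E = (-2 + E**2 - E)*E = E*(-2 + E**2 - E))
L*g(-15) = -(-810)*(-2 + (-15)**2 - 1*(-15)) = -(-810)*(-2 + 225 + 15) = -(-810)*238 = -54*(-3570) = 192780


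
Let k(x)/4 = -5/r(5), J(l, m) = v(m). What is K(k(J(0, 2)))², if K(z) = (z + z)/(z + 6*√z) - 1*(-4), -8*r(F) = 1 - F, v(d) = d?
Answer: 72*(2*√10 + 3*I)/(I + 6*√10) ≈ 24.532 + 10.091*I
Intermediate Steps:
J(l, m) = m
r(F) = -⅛ + F/8 (r(F) = -(1 - F)/8 = -⅛ + F/8)
k(x) = -40 (k(x) = 4*(-5/(-⅛ + (⅛)*5)) = 4*(-5/(-⅛ + 5/8)) = 4*(-5/½) = 4*(-5*2) = 4*(-10) = -40)
K(z) = 4 + 2*z/(z + 6*√z) (K(z) = (2*z)/(z + 6*√z) + 4 = 2*z/(z + 6*√z) + 4 = 4 + 2*z/(z + 6*√z))
K(k(J(0, 2)))² = (6*(-40 + 4*√(-40))/(-40 + 6*√(-40)))² = (6*(-40 + 4*(2*I*√10))/(-40 + 6*(2*I*√10)))² = (6*(-40 + 8*I*√10)/(-40 + 12*I*√10))² = 36*(-40 + 8*I*√10)²/(-40 + 12*I*√10)²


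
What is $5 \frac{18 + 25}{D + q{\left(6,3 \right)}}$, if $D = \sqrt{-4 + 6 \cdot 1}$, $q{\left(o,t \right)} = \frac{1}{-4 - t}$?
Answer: $\frac{1505}{97} + \frac{10535 \sqrt{2}}{97} \approx 169.11$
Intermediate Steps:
$D = \sqrt{2}$ ($D = \sqrt{-4 + 6} = \sqrt{2} \approx 1.4142$)
$5 \frac{18 + 25}{D + q{\left(6,3 \right)}} = 5 \frac{18 + 25}{\sqrt{2} - \frac{1}{4 + 3}} = 5 \frac{43}{\sqrt{2} - \frac{1}{7}} = 5 \frac{43}{- \frac{1}{7} + \sqrt{2}} = \frac{215}{- \frac{1}{7} + \sqrt{2}}$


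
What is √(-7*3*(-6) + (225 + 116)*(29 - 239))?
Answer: 2*I*√17871 ≈ 267.36*I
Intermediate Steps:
√(-7*3*(-6) + (225 + 116)*(29 - 239)) = √(-21*(-6) + 341*(-210)) = √(126 - 71610) = √(-71484) = 2*I*√17871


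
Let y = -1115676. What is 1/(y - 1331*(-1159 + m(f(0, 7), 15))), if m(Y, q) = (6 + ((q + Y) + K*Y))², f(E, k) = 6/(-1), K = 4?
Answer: 1/319142 ≈ 3.1334e-6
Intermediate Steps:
f(E, k) = -6 (f(E, k) = 6*(-1) = -6)
m(Y, q) = (6 + q + 5*Y)² (m(Y, q) = (6 + ((q + Y) + 4*Y))² = (6 + ((Y + q) + 4*Y))² = (6 + (q + 5*Y))² = (6 + q + 5*Y)²)
1/(y - 1331*(-1159 + m(f(0, 7), 15))) = 1/(-1115676 - 1331*(-1159 + (6 + 15 + 5*(-6))²)) = 1/(-1115676 - 1331*(-1159 + (6 + 15 - 30)²)) = 1/(-1115676 - 1331*(-1159 + (-9)²)) = 1/(-1115676 - 1331*(-1159 + 81)) = 1/(-1115676 - 1331*(-1078)) = 1/(-1115676 + 1434818) = 1/319142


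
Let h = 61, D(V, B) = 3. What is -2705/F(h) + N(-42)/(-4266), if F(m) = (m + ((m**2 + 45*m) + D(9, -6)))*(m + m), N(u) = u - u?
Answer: -541/159332 ≈ -0.0033954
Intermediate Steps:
N(u) = 0
F(m) = 2*m*(3 + m**2 + 46*m) (F(m) = (m + ((m**2 + 45*m) + 3))*(m + m) = (m + (3 + m**2 + 45*m))*(2*m) = (3 + m**2 + 46*m)*(2*m) = 2*m*(3 + m**2 + 46*m))
-2705/F(h) + N(-42)/(-4266) = -2705*1/(122*(3 + 61**2 + 46*61)) + 0/(-4266) = -2705*1/(122*(3 + 3721 + 2806)) + 0*(-1/4266) = -2705/(2*61*6530) + 0 = -2705/796660 + 0 = -2705*1/796660 + 0 = -541/159332 + 0 = -541/159332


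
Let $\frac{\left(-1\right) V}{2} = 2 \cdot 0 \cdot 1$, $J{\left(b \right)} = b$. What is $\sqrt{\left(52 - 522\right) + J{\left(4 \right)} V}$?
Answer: $i \sqrt{470} \approx 21.679 i$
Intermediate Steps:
$V = 0$ ($V = - 2 \cdot 2 \cdot 0 \cdot 1 = - 2 \cdot 0 \cdot 1 = \left(-2\right) 0 = 0$)
$\sqrt{\left(52 - 522\right) + J{\left(4 \right)} V} = \sqrt{\left(52 - 522\right) + 4 \cdot 0} = \sqrt{\left(52 - 522\right) + 0} = \sqrt{-470 + 0} = \sqrt{-470} = i \sqrt{470}$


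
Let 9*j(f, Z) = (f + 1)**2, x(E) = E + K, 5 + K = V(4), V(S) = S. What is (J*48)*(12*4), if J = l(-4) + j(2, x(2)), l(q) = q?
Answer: -6912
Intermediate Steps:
K = -1 (K = -5 + 4 = -1)
x(E) = -1 + E (x(E) = E - 1 = -1 + E)
j(f, Z) = (1 + f)**2/9 (j(f, Z) = (f + 1)**2/9 = (1 + f)**2/9)
J = -3 (J = -4 + (1 + 2)**2/9 = -4 + (1/9)*3**2 = -4 + (1/9)*9 = -4 + 1 = -3)
(J*48)*(12*4) = (-3*48)*(12*4) = -144*48 = -6912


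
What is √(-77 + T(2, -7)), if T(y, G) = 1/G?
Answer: 6*I*√105/7 ≈ 8.7831*I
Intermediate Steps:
√(-77 + T(2, -7)) = √(-77 + 1/(-7)) = √(-77 - ⅐) = √(-540/7) = 6*I*√105/7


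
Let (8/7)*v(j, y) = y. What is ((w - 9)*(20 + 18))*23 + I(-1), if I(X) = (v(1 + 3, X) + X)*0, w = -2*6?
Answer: -18354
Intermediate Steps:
v(j, y) = 7*y/8
w = -12
I(X) = 0 (I(X) = (7*X/8 + X)*0 = (15*X/8)*0 = 0)
((w - 9)*(20 + 18))*23 + I(-1) = ((-12 - 9)*(20 + 18))*23 + 0 = -21*38*23 + 0 = -798*23 + 0 = -18354 + 0 = -18354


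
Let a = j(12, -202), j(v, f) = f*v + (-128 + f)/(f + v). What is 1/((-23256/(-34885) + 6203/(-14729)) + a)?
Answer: -9762602135/23645194703384 ≈ -0.00041288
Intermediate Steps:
j(v, f) = f*v + (-128 + f)/(f + v)
a = -46023/19 (a = (-128 - 202 - 202*12² + 12*(-202)²)/(-202 + 12) = (-128 - 202 - 202*144 + 12*40804)/(-190) = -(-128 - 202 - 29088 + 489648)/190 = -1/190*460230 = -46023/19 ≈ -2422.3)
1/((-23256/(-34885) + 6203/(-14729)) + a) = 1/((-23256/(-34885) + 6203/(-14729)) - 46023/19) = 1/((-23256*(-1/34885) + 6203*(-1/14729)) - 46023/19) = 1/((23256/34885 - 6203/14729) - 46023/19) = 1/(126145969/513821165 - 46023/19) = 1/(-23645194703384/9762602135) = -9762602135/23645194703384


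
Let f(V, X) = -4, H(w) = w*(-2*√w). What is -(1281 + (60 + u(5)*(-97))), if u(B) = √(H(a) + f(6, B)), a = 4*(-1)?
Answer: -1341 + 194*√(-1 + 4*I) ≈ -1098.6 + 310.49*I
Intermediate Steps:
a = -4
H(w) = -2*w^(3/2)
u(B) = √(-4 + 16*I) (u(B) = √(-(-16)*I - 4) = √(16*I - 4) = √(-4 + 16*I))
-(1281 + (60 + u(5)*(-97))) = -(1281 + (60 + (2*√(-1 + 4*I))*(-97))) = -(1281 + (60 - 194*√(-1 + 4*I))) = -(1341 - 194*√(-1 + 4*I)) = -1341 + 194*√(-1 + 4*I)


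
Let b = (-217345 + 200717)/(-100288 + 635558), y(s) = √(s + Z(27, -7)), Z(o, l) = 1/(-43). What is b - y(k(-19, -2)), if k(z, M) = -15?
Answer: -8314/267635 - I*√27778/43 ≈ -0.031065 - 3.876*I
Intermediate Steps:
Z(o, l) = -1/43
y(s) = √(-1/43 + s) (y(s) = √(s - 1/43) = √(-1/43 + s))
b = -8314/267635 (b = -16628/535270 = -16628*1/535270 = -8314/267635 ≈ -0.031065)
b - y(k(-19, -2)) = -8314/267635 - √(-43 + 1849*(-15))/43 = -8314/267635 - √(-43 - 27735)/43 = -8314/267635 - √(-27778)/43 = -8314/267635 - I*√27778/43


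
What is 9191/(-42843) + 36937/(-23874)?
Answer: -600639275/340944594 ≈ -1.7617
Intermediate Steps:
9191/(-42843) + 36937/(-23874) = 9191*(-1/42843) + 36937*(-1/23874) = -9191/42843 - 36937/23874 = -600639275/340944594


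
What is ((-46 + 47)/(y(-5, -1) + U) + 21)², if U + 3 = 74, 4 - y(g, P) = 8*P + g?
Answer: 3418801/7744 ≈ 441.48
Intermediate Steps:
y(g, P) = 4 - g - 8*P (y(g, P) = 4 - (8*P + g) = 4 - (g + 8*P) = 4 + (-g - 8*P) = 4 - g - 8*P)
U = 71 (U = -3 + 74 = 71)
((-46 + 47)/(y(-5, -1) + U) + 21)² = ((-46 + 47)/((4 - 1*(-5) - 8*(-1)) + 71) + 21)² = (1/((4 + 5 + 8) + 71) + 21)² = (1/(17 + 71) + 21)² = (1/88 + 21)² = (1849/88)² = 3418801/7744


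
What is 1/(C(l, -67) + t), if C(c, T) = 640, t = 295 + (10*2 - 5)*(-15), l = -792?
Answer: 1/710 ≈ 0.0014085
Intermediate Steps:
t = 70 (t = 295 + (20 - 5)*(-15) = 295 + 15*(-15) = 295 - 225 = 70)
1/(C(l, -67) + t) = 1/(640 + 70) = 1/710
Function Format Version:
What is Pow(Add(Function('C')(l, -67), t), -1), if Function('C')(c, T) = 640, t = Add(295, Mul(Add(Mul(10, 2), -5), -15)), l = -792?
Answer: Rational(1, 710) ≈ 0.0014085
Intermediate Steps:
t = 70 (t = Add(295, Mul(Add(20, -5), -15)) = Add(295, Mul(15, -15)) = Add(295, -225) = 70)
Pow(Add(Function('C')(l, -67), t), -1) = Pow(Add(640, 70), -1) = Pow(710, -1) = Rational(1, 710)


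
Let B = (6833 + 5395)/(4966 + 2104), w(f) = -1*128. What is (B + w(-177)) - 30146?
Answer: -107012476/3535 ≈ -30272.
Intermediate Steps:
w(f) = -128
B = 6114/3535 (B = 12228/7070 = 12228*(1/7070) = 6114/3535 ≈ 1.7296)
(B + w(-177)) - 30146 = (6114/3535 - 128) - 30146 = -446366/3535 - 30146 = -107012476/3535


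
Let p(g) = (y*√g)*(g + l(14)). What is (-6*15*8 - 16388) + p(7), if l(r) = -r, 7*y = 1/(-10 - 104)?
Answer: -17108 + √7/114 ≈ -17108.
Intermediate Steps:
y = -1/798 (y = 1/(7*(-10 - 104)) = (⅐)/(-114) = (⅐)*(-1/114) = -1/798 ≈ -0.0012531)
p(g) = -√g*(-14 + g)/798 (p(g) = (-√g/798)*(g - 1*14) = (-√g/798)*(g - 14) = (-√g/798)*(-14 + g) = -√g*(-14 + g)/798)
(-6*15*8 - 16388) + p(7) = (-6*15*8 - 16388) + √7*(14 - 1*7)/798 = (-90*8 - 16388) + √7*(14 - 7)/798 = (-720 - 16388) + (1/798)*√7*7 = -17108 + √7/114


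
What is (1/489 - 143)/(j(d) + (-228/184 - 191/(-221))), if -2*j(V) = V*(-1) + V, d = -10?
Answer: 710867716/1863579 ≈ 381.45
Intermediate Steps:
j(V) = 0 (j(V) = -(V*(-1) + V)/2 = -(-V + V)/2 = -½*0 = 0)
(1/489 - 143)/(j(d) + (-228/184 - 191/(-221))) = (1/489 - 143)/(0 + (-228/184 - 191/(-221))) = (1/489 - 143)/(0 + (-228*1/184 - 191*(-1/221))) = -69926/(489*(0 + (-57/46 + 191/221))) = -69926/(489*(0 - 3811/10166)) = -69926/(489*(-3811/10166)) = -69926/489*(-10166/3811) = 710867716/1863579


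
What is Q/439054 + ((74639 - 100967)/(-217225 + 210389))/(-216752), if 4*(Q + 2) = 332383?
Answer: 1923591176567/10164900495442 ≈ 0.18924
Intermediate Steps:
Q = 332375/4 (Q = -2 + (1/4)*332383 = -2 + 332383/4 = 332375/4 ≈ 83094.)
Q/439054 + ((74639 - 100967)/(-217225 + 210389))/(-216752) = (332375/4)/439054 + ((74639 - 100967)/(-217225 + 210389))/(-216752) = (332375/4)*(1/439054) - 26328/(-6836)*(-1/216752) = 332375/1756216 - 26328*(-1/6836)*(-1/216752) = 332375/1756216 + (6582/1709)*(-1/216752) = 332375/1756216 - 3291/185214584 = 1923591176567/10164900495442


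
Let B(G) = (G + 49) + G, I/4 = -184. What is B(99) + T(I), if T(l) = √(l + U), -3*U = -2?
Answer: 247 + I*√6618/3 ≈ 247.0 + 27.117*I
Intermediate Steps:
I = -736 (I = 4*(-184) = -736)
U = ⅔ (U = -⅓*(-2) = ⅔ ≈ 0.66667)
B(G) = 49 + 2*G (B(G) = (49 + G) + G = 49 + 2*G)
T(l) = √(⅔ + l) (T(l) = √(l + ⅔) = √(⅔ + l))
B(99) + T(I) = (49 + 2*99) + √(6 + 9*(-736))/3 = (49 + 198) + √(6 - 6624)/3 = 247 + √(-6618)/3 = 247 + (I*√6618)/3 = 247 + I*√6618/3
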